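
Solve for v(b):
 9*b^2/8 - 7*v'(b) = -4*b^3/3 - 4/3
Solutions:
 v(b) = C1 + b^4/21 + 3*b^3/56 + 4*b/21


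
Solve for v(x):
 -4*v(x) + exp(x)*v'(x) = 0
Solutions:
 v(x) = C1*exp(-4*exp(-x))


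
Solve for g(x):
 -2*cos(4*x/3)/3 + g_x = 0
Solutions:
 g(x) = C1 + sin(4*x/3)/2


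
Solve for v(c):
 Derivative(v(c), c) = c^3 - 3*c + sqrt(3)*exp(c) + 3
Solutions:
 v(c) = C1 + c^4/4 - 3*c^2/2 + 3*c + sqrt(3)*exp(c)


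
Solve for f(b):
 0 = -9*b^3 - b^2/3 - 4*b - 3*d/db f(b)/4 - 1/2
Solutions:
 f(b) = C1 - 3*b^4 - 4*b^3/27 - 8*b^2/3 - 2*b/3


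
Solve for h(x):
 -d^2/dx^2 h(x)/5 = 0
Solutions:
 h(x) = C1 + C2*x


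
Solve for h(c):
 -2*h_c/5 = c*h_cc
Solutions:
 h(c) = C1 + C2*c^(3/5)


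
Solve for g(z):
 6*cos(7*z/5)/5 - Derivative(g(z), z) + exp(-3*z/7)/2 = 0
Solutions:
 g(z) = C1 + 6*sin(7*z/5)/7 - 7*exp(-3*z/7)/6


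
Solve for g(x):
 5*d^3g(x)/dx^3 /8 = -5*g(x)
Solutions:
 g(x) = C3*exp(-2*x) + (C1*sin(sqrt(3)*x) + C2*cos(sqrt(3)*x))*exp(x)


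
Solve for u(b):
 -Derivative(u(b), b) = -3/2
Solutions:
 u(b) = C1 + 3*b/2


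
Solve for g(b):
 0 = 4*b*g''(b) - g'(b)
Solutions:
 g(b) = C1 + C2*b^(5/4)


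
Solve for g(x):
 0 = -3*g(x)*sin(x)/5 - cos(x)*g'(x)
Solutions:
 g(x) = C1*cos(x)^(3/5)


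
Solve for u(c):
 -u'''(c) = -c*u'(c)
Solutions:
 u(c) = C1 + Integral(C2*airyai(c) + C3*airybi(c), c)


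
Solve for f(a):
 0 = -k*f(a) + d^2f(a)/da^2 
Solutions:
 f(a) = C1*exp(-a*sqrt(k)) + C2*exp(a*sqrt(k))


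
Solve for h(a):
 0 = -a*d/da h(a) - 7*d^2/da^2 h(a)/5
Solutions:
 h(a) = C1 + C2*erf(sqrt(70)*a/14)


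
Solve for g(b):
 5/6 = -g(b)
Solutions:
 g(b) = -5/6


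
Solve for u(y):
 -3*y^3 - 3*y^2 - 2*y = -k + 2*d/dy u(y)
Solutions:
 u(y) = C1 + k*y/2 - 3*y^4/8 - y^3/2 - y^2/2


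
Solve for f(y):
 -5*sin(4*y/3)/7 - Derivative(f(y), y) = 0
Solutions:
 f(y) = C1 + 15*cos(4*y/3)/28


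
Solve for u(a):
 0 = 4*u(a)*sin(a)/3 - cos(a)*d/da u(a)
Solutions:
 u(a) = C1/cos(a)^(4/3)


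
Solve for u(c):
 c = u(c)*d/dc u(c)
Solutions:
 u(c) = -sqrt(C1 + c^2)
 u(c) = sqrt(C1 + c^2)


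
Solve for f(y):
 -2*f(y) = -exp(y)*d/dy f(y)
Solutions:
 f(y) = C1*exp(-2*exp(-y))


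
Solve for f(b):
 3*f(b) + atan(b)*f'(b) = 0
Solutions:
 f(b) = C1*exp(-3*Integral(1/atan(b), b))


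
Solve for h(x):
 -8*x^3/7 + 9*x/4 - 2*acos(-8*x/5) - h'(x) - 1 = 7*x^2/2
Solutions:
 h(x) = C1 - 2*x^4/7 - 7*x^3/6 + 9*x^2/8 - 2*x*acos(-8*x/5) - x - sqrt(25 - 64*x^2)/4


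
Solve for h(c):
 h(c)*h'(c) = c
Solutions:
 h(c) = -sqrt(C1 + c^2)
 h(c) = sqrt(C1 + c^2)


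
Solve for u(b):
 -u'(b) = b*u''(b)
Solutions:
 u(b) = C1 + C2*log(b)


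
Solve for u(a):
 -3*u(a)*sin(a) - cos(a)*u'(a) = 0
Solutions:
 u(a) = C1*cos(a)^3


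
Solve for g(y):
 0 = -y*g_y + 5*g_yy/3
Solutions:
 g(y) = C1 + C2*erfi(sqrt(30)*y/10)


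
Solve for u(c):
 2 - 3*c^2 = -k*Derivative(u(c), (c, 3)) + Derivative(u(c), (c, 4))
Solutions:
 u(c) = C1 + C2*c + C3*c^2 + C4*exp(c*k) + c^5/(20*k) + c^4/(4*k^2) + c^3*(-1/3 + k^(-2))/k


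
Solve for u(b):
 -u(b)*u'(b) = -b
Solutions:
 u(b) = -sqrt(C1 + b^2)
 u(b) = sqrt(C1 + b^2)


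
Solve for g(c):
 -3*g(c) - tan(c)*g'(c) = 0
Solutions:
 g(c) = C1/sin(c)^3


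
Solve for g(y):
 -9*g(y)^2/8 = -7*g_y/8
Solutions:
 g(y) = -7/(C1 + 9*y)


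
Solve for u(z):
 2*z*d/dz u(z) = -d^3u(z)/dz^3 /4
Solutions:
 u(z) = C1 + Integral(C2*airyai(-2*z) + C3*airybi(-2*z), z)


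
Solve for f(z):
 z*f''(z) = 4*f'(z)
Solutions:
 f(z) = C1 + C2*z^5


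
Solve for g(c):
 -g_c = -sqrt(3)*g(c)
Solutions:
 g(c) = C1*exp(sqrt(3)*c)


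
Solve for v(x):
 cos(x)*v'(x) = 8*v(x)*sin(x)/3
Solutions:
 v(x) = C1/cos(x)^(8/3)


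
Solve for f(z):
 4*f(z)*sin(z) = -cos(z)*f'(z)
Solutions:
 f(z) = C1*cos(z)^4


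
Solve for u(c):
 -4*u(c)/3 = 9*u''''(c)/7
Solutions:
 u(c) = (C1*sin(21^(1/4)*c/3) + C2*cos(21^(1/4)*c/3))*exp(-21^(1/4)*c/3) + (C3*sin(21^(1/4)*c/3) + C4*cos(21^(1/4)*c/3))*exp(21^(1/4)*c/3)


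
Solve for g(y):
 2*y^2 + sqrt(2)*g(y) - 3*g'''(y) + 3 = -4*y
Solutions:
 g(y) = C3*exp(2^(1/6)*3^(2/3)*y/3) - sqrt(2)*y^2 - 2*sqrt(2)*y + (C1*sin(6^(1/6)*y/2) + C2*cos(6^(1/6)*y/2))*exp(-2^(1/6)*3^(2/3)*y/6) - 3*sqrt(2)/2


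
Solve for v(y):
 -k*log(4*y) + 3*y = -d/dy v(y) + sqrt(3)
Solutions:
 v(y) = C1 + k*y*log(y) - k*y + k*y*log(4) - 3*y^2/2 + sqrt(3)*y


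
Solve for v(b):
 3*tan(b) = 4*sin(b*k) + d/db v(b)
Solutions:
 v(b) = C1 - 4*Piecewise((-cos(b*k)/k, Ne(k, 0)), (0, True)) - 3*log(cos(b))


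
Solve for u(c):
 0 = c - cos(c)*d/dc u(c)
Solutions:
 u(c) = C1 + Integral(c/cos(c), c)


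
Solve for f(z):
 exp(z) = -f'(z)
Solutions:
 f(z) = C1 - exp(z)


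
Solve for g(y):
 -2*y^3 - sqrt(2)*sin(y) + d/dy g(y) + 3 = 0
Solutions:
 g(y) = C1 + y^4/2 - 3*y - sqrt(2)*cos(y)


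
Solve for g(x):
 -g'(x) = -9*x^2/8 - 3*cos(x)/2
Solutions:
 g(x) = C1 + 3*x^3/8 + 3*sin(x)/2


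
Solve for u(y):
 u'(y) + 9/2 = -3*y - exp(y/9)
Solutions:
 u(y) = C1 - 3*y^2/2 - 9*y/2 - 9*exp(y/9)


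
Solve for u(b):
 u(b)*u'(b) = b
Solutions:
 u(b) = -sqrt(C1 + b^2)
 u(b) = sqrt(C1 + b^2)


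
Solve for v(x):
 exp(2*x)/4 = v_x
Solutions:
 v(x) = C1 + exp(2*x)/8


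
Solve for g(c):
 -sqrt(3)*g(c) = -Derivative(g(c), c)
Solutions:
 g(c) = C1*exp(sqrt(3)*c)


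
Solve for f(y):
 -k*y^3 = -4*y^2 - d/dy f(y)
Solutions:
 f(y) = C1 + k*y^4/4 - 4*y^3/3


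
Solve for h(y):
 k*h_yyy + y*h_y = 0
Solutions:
 h(y) = C1 + Integral(C2*airyai(y*(-1/k)^(1/3)) + C3*airybi(y*(-1/k)^(1/3)), y)


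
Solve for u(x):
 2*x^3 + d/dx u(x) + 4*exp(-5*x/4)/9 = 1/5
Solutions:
 u(x) = C1 - x^4/2 + x/5 + 16*exp(-5*x/4)/45


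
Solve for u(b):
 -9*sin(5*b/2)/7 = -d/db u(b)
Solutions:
 u(b) = C1 - 18*cos(5*b/2)/35


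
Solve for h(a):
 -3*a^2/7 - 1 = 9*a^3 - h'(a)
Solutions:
 h(a) = C1 + 9*a^4/4 + a^3/7 + a


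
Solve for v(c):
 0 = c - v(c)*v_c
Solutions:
 v(c) = -sqrt(C1 + c^2)
 v(c) = sqrt(C1 + c^2)


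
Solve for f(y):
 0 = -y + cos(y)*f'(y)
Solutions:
 f(y) = C1 + Integral(y/cos(y), y)


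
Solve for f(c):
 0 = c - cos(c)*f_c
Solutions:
 f(c) = C1 + Integral(c/cos(c), c)


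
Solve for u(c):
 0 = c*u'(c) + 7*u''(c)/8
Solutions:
 u(c) = C1 + C2*erf(2*sqrt(7)*c/7)


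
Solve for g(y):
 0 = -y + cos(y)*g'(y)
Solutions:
 g(y) = C1 + Integral(y/cos(y), y)


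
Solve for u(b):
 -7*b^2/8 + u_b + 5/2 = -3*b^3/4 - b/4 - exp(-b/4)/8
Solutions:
 u(b) = C1 - 3*b^4/16 + 7*b^3/24 - b^2/8 - 5*b/2 + exp(-b/4)/2


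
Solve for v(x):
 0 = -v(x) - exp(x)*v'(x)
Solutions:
 v(x) = C1*exp(exp(-x))


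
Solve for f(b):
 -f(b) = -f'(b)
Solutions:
 f(b) = C1*exp(b)


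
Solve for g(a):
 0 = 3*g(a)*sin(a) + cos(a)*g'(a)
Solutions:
 g(a) = C1*cos(a)^3


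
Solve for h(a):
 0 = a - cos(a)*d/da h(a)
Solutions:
 h(a) = C1 + Integral(a/cos(a), a)


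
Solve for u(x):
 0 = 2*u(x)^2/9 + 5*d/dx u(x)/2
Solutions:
 u(x) = 45/(C1 + 4*x)


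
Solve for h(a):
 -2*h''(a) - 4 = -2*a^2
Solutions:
 h(a) = C1 + C2*a + a^4/12 - a^2


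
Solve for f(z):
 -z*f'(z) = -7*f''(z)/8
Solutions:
 f(z) = C1 + C2*erfi(2*sqrt(7)*z/7)


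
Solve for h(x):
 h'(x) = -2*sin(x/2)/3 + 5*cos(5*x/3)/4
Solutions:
 h(x) = C1 + 3*sin(5*x/3)/4 + 4*cos(x/2)/3


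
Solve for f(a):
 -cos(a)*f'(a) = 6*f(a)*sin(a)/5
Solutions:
 f(a) = C1*cos(a)^(6/5)


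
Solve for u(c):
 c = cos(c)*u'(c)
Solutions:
 u(c) = C1 + Integral(c/cos(c), c)


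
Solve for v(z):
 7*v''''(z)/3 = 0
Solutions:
 v(z) = C1 + C2*z + C3*z^2 + C4*z^3


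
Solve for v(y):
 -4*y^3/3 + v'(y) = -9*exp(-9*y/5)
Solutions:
 v(y) = C1 + y^4/3 + 5*exp(-9*y/5)


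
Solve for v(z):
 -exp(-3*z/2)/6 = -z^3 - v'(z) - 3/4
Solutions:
 v(z) = C1 - z^4/4 - 3*z/4 - exp(-3*z/2)/9


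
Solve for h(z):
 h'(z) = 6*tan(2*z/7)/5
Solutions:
 h(z) = C1 - 21*log(cos(2*z/7))/5


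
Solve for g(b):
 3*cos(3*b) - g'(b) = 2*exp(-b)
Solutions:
 g(b) = C1 + sin(3*b) + 2*exp(-b)


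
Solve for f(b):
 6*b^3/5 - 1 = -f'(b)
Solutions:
 f(b) = C1 - 3*b^4/10 + b


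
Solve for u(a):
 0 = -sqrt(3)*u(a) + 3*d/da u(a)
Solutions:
 u(a) = C1*exp(sqrt(3)*a/3)


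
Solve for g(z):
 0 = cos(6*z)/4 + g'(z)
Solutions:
 g(z) = C1 - sin(6*z)/24


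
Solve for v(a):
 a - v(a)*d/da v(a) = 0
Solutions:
 v(a) = -sqrt(C1 + a^2)
 v(a) = sqrt(C1 + a^2)


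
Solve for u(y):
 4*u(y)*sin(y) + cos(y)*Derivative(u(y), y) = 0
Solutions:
 u(y) = C1*cos(y)^4


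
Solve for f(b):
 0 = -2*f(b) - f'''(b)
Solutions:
 f(b) = C3*exp(-2^(1/3)*b) + (C1*sin(2^(1/3)*sqrt(3)*b/2) + C2*cos(2^(1/3)*sqrt(3)*b/2))*exp(2^(1/3)*b/2)


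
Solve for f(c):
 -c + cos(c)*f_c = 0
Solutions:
 f(c) = C1 + Integral(c/cos(c), c)


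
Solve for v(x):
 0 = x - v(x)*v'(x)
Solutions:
 v(x) = -sqrt(C1 + x^2)
 v(x) = sqrt(C1 + x^2)


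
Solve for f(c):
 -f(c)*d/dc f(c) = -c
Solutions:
 f(c) = -sqrt(C1 + c^2)
 f(c) = sqrt(C1 + c^2)


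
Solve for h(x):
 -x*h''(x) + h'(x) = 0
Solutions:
 h(x) = C1 + C2*x^2


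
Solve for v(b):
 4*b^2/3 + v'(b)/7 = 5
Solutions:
 v(b) = C1 - 28*b^3/9 + 35*b


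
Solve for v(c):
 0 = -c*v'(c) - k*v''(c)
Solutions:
 v(c) = C1 + C2*sqrt(k)*erf(sqrt(2)*c*sqrt(1/k)/2)


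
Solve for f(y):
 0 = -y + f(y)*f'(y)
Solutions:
 f(y) = -sqrt(C1 + y^2)
 f(y) = sqrt(C1 + y^2)


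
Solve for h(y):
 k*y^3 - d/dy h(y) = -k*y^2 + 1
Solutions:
 h(y) = C1 + k*y^4/4 + k*y^3/3 - y


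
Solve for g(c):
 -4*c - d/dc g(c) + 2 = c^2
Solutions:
 g(c) = C1 - c^3/3 - 2*c^2 + 2*c


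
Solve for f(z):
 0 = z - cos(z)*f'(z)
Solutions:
 f(z) = C1 + Integral(z/cos(z), z)


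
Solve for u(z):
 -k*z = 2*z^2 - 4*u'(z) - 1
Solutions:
 u(z) = C1 + k*z^2/8 + z^3/6 - z/4


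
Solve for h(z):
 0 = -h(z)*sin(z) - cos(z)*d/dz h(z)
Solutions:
 h(z) = C1*cos(z)


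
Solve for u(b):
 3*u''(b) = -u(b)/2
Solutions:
 u(b) = C1*sin(sqrt(6)*b/6) + C2*cos(sqrt(6)*b/6)


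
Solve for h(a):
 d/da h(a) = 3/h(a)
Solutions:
 h(a) = -sqrt(C1 + 6*a)
 h(a) = sqrt(C1 + 6*a)


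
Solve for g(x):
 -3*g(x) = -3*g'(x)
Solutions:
 g(x) = C1*exp(x)


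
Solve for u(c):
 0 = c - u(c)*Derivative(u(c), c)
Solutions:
 u(c) = -sqrt(C1 + c^2)
 u(c) = sqrt(C1 + c^2)


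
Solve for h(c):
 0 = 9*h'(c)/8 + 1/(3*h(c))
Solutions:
 h(c) = -sqrt(C1 - 48*c)/9
 h(c) = sqrt(C1 - 48*c)/9


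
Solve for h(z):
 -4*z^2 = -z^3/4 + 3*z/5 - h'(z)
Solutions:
 h(z) = C1 - z^4/16 + 4*z^3/3 + 3*z^2/10


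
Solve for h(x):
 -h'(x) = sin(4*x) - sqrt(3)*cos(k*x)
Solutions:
 h(x) = C1 + cos(4*x)/4 + sqrt(3)*sin(k*x)/k


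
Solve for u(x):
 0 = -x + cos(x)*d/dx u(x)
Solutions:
 u(x) = C1 + Integral(x/cos(x), x)


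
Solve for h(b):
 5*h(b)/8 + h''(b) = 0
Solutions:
 h(b) = C1*sin(sqrt(10)*b/4) + C2*cos(sqrt(10)*b/4)


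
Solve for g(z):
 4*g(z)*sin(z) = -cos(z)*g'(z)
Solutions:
 g(z) = C1*cos(z)^4


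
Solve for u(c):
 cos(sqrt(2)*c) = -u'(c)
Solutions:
 u(c) = C1 - sqrt(2)*sin(sqrt(2)*c)/2


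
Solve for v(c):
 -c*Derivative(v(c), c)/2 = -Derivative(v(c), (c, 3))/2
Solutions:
 v(c) = C1 + Integral(C2*airyai(c) + C3*airybi(c), c)


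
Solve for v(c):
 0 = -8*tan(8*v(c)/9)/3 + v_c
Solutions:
 v(c) = -9*asin(C1*exp(64*c/27))/8 + 9*pi/8
 v(c) = 9*asin(C1*exp(64*c/27))/8


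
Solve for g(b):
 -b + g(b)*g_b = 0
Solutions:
 g(b) = -sqrt(C1 + b^2)
 g(b) = sqrt(C1 + b^2)


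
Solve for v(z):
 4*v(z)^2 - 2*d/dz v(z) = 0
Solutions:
 v(z) = -1/(C1 + 2*z)


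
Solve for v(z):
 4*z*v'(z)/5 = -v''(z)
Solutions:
 v(z) = C1 + C2*erf(sqrt(10)*z/5)


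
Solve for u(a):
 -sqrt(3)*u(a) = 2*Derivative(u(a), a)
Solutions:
 u(a) = C1*exp(-sqrt(3)*a/2)


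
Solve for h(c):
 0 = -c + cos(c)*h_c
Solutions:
 h(c) = C1 + Integral(c/cos(c), c)


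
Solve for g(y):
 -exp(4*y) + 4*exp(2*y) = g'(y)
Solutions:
 g(y) = C1 - exp(4*y)/4 + 2*exp(2*y)


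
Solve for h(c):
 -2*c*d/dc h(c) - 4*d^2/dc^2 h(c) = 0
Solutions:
 h(c) = C1 + C2*erf(c/2)


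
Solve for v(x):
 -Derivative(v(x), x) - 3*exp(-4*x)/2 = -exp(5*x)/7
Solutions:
 v(x) = C1 + exp(5*x)/35 + 3*exp(-4*x)/8


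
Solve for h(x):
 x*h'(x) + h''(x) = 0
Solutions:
 h(x) = C1 + C2*erf(sqrt(2)*x/2)


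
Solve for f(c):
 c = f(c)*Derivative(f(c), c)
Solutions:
 f(c) = -sqrt(C1 + c^2)
 f(c) = sqrt(C1 + c^2)


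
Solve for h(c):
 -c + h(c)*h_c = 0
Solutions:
 h(c) = -sqrt(C1 + c^2)
 h(c) = sqrt(C1 + c^2)


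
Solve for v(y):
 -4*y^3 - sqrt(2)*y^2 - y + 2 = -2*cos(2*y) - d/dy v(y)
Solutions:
 v(y) = C1 + y^4 + sqrt(2)*y^3/3 + y^2/2 - 2*y - 2*sin(y)*cos(y)


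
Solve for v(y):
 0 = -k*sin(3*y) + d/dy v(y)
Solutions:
 v(y) = C1 - k*cos(3*y)/3


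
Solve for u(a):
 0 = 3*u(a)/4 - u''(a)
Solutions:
 u(a) = C1*exp(-sqrt(3)*a/2) + C2*exp(sqrt(3)*a/2)


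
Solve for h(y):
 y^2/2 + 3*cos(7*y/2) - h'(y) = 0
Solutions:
 h(y) = C1 + y^3/6 + 6*sin(7*y/2)/7


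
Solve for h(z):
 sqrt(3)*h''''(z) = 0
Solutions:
 h(z) = C1 + C2*z + C3*z^2 + C4*z^3


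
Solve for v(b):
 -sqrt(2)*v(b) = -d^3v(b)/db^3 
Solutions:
 v(b) = C3*exp(2^(1/6)*b) + (C1*sin(2^(1/6)*sqrt(3)*b/2) + C2*cos(2^(1/6)*sqrt(3)*b/2))*exp(-2^(1/6)*b/2)


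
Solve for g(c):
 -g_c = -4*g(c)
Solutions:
 g(c) = C1*exp(4*c)


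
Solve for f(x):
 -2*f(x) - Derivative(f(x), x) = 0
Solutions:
 f(x) = C1*exp(-2*x)


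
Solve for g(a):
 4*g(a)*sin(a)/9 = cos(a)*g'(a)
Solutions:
 g(a) = C1/cos(a)^(4/9)


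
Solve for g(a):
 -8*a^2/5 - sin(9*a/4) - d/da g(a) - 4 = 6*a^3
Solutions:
 g(a) = C1 - 3*a^4/2 - 8*a^3/15 - 4*a + 4*cos(9*a/4)/9


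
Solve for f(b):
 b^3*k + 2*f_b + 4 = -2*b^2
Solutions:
 f(b) = C1 - b^4*k/8 - b^3/3 - 2*b


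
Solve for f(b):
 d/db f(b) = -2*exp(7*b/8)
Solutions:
 f(b) = C1 - 16*exp(7*b/8)/7


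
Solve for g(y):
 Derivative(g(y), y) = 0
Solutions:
 g(y) = C1


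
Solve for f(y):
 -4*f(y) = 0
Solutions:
 f(y) = 0


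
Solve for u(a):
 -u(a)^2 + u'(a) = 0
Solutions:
 u(a) = -1/(C1 + a)


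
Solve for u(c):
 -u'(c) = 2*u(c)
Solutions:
 u(c) = C1*exp(-2*c)


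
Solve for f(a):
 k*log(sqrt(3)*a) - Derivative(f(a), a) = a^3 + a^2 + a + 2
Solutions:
 f(a) = C1 - a^4/4 - a^3/3 - a^2/2 + a*k*log(a) - a*k + a*k*log(3)/2 - 2*a


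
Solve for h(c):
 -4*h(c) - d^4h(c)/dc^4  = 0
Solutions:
 h(c) = (C1*sin(c) + C2*cos(c))*exp(-c) + (C3*sin(c) + C4*cos(c))*exp(c)


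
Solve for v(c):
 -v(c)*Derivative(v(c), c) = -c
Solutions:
 v(c) = -sqrt(C1 + c^2)
 v(c) = sqrt(C1 + c^2)


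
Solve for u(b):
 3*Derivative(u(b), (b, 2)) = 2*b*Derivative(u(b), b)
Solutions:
 u(b) = C1 + C2*erfi(sqrt(3)*b/3)


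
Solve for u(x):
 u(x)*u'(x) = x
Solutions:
 u(x) = -sqrt(C1 + x^2)
 u(x) = sqrt(C1 + x^2)


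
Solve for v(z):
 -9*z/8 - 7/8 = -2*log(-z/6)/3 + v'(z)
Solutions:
 v(z) = C1 - 9*z^2/16 + 2*z*log(-z)/3 + z*(-37 - 16*log(6))/24


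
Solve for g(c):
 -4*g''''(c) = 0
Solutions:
 g(c) = C1 + C2*c + C3*c^2 + C4*c^3


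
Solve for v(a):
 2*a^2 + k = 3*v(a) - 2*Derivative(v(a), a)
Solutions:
 v(a) = C1*exp(3*a/2) + 2*a^2/3 + 8*a/9 + k/3 + 16/27


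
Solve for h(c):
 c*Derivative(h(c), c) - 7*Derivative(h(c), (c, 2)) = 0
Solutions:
 h(c) = C1 + C2*erfi(sqrt(14)*c/14)


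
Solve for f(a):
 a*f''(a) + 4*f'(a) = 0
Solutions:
 f(a) = C1 + C2/a^3


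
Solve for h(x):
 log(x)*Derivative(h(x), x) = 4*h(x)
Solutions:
 h(x) = C1*exp(4*li(x))


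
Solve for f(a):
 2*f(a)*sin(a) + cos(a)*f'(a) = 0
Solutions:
 f(a) = C1*cos(a)^2


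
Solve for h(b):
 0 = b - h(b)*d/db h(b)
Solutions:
 h(b) = -sqrt(C1 + b^2)
 h(b) = sqrt(C1 + b^2)


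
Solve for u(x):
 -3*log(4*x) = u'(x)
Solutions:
 u(x) = C1 - 3*x*log(x) - x*log(64) + 3*x


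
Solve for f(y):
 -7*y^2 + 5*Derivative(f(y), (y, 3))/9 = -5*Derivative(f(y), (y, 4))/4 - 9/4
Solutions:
 f(y) = C1 + C2*y + C3*y^2 + C4*exp(-4*y/9) + 21*y^5/100 - 189*y^4/80 + 1647*y^3/80


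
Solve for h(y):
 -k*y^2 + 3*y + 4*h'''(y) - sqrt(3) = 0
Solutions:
 h(y) = C1 + C2*y + C3*y^2 + k*y^5/240 - y^4/32 + sqrt(3)*y^3/24


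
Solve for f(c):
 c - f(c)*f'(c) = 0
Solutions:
 f(c) = -sqrt(C1 + c^2)
 f(c) = sqrt(C1 + c^2)


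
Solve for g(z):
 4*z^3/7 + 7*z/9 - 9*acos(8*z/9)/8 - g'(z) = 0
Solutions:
 g(z) = C1 + z^4/7 + 7*z^2/18 - 9*z*acos(8*z/9)/8 + 9*sqrt(81 - 64*z^2)/64


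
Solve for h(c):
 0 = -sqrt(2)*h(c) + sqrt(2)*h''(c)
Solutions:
 h(c) = C1*exp(-c) + C2*exp(c)


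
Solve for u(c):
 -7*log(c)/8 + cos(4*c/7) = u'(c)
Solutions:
 u(c) = C1 - 7*c*log(c)/8 + 7*c/8 + 7*sin(4*c/7)/4


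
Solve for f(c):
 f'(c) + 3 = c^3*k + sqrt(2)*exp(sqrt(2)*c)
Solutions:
 f(c) = C1 + c^4*k/4 - 3*c + exp(sqrt(2)*c)


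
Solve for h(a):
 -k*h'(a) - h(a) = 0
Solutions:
 h(a) = C1*exp(-a/k)


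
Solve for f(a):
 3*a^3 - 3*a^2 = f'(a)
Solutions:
 f(a) = C1 + 3*a^4/4 - a^3


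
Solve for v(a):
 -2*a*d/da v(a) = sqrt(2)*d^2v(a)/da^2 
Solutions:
 v(a) = C1 + C2*erf(2^(3/4)*a/2)


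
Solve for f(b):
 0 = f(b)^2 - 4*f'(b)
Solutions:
 f(b) = -4/(C1 + b)


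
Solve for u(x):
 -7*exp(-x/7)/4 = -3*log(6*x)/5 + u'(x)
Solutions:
 u(x) = C1 + 3*x*log(x)/5 + 3*x*(-1 + log(6))/5 + 49*exp(-x/7)/4


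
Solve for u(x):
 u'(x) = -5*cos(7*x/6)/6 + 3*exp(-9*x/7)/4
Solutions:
 u(x) = C1 - 5*sin(7*x/6)/7 - 7*exp(-9*x/7)/12


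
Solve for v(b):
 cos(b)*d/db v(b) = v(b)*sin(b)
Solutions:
 v(b) = C1/cos(b)


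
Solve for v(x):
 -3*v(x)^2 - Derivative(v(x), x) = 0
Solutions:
 v(x) = 1/(C1 + 3*x)


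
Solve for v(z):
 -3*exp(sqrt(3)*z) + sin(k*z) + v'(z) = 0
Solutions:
 v(z) = C1 + sqrt(3)*exp(sqrt(3)*z) + cos(k*z)/k


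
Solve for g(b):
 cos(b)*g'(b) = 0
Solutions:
 g(b) = C1


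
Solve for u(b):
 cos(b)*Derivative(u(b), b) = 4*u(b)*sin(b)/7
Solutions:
 u(b) = C1/cos(b)^(4/7)


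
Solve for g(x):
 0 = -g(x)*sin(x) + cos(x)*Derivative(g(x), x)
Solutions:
 g(x) = C1/cos(x)


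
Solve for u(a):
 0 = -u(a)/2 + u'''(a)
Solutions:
 u(a) = C3*exp(2^(2/3)*a/2) + (C1*sin(2^(2/3)*sqrt(3)*a/4) + C2*cos(2^(2/3)*sqrt(3)*a/4))*exp(-2^(2/3)*a/4)


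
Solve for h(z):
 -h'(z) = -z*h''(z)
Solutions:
 h(z) = C1 + C2*z^2


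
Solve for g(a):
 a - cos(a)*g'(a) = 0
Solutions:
 g(a) = C1 + Integral(a/cos(a), a)


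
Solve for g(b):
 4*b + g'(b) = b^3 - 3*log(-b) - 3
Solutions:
 g(b) = C1 + b^4/4 - 2*b^2 - 3*b*log(-b)


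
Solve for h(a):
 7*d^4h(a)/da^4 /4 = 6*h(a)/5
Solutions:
 h(a) = C1*exp(-24^(1/4)*35^(3/4)*a/35) + C2*exp(24^(1/4)*35^(3/4)*a/35) + C3*sin(24^(1/4)*35^(3/4)*a/35) + C4*cos(24^(1/4)*35^(3/4)*a/35)


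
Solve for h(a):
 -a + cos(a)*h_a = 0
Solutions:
 h(a) = C1 + Integral(a/cos(a), a)


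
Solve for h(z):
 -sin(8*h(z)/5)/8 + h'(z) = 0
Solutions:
 -z/8 + 5*log(cos(8*h(z)/5) - 1)/16 - 5*log(cos(8*h(z)/5) + 1)/16 = C1


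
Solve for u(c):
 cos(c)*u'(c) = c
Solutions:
 u(c) = C1 + Integral(c/cos(c), c)


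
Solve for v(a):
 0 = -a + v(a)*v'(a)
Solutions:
 v(a) = -sqrt(C1 + a^2)
 v(a) = sqrt(C1 + a^2)


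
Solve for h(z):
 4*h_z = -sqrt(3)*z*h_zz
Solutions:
 h(z) = C1 + C2*z^(1 - 4*sqrt(3)/3)


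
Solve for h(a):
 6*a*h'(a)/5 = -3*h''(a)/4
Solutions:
 h(a) = C1 + C2*erf(2*sqrt(5)*a/5)


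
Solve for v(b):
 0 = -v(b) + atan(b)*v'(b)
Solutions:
 v(b) = C1*exp(Integral(1/atan(b), b))


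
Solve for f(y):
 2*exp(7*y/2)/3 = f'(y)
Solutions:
 f(y) = C1 + 4*exp(7*y/2)/21


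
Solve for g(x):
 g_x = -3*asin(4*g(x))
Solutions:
 Integral(1/asin(4*_y), (_y, g(x))) = C1 - 3*x


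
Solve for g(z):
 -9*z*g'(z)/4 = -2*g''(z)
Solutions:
 g(z) = C1 + C2*erfi(3*z/4)


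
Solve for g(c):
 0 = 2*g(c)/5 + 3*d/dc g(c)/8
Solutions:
 g(c) = C1*exp(-16*c/15)


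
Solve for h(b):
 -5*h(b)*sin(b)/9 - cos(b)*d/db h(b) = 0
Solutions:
 h(b) = C1*cos(b)^(5/9)


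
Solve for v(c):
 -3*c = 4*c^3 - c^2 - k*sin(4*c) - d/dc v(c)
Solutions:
 v(c) = C1 + c^4 - c^3/3 + 3*c^2/2 + k*cos(4*c)/4


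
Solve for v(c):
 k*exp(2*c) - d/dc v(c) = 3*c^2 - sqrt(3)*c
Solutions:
 v(c) = C1 - c^3 + sqrt(3)*c^2/2 + k*exp(2*c)/2


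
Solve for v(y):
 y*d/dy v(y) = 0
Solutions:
 v(y) = C1


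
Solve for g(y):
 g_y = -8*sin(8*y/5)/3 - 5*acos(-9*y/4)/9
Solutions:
 g(y) = C1 - 5*y*acos(-9*y/4)/9 - 5*sqrt(16 - 81*y^2)/81 + 5*cos(8*y/5)/3


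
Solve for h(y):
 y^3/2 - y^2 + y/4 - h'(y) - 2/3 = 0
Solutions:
 h(y) = C1 + y^4/8 - y^3/3 + y^2/8 - 2*y/3


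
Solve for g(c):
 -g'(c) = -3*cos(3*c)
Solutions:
 g(c) = C1 + sin(3*c)


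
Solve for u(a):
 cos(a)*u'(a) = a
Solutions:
 u(a) = C1 + Integral(a/cos(a), a)


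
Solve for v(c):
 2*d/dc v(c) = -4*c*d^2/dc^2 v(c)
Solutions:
 v(c) = C1 + C2*sqrt(c)


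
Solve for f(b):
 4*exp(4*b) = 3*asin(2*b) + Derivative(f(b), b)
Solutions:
 f(b) = C1 - 3*b*asin(2*b) - 3*sqrt(1 - 4*b^2)/2 + exp(4*b)


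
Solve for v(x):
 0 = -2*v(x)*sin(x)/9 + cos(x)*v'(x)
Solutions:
 v(x) = C1/cos(x)^(2/9)


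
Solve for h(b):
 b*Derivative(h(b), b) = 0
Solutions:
 h(b) = C1


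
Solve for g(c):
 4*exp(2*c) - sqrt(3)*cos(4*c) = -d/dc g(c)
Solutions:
 g(c) = C1 - 2*exp(2*c) + sqrt(3)*sin(4*c)/4


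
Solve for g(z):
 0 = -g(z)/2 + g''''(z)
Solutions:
 g(z) = C1*exp(-2^(3/4)*z/2) + C2*exp(2^(3/4)*z/2) + C3*sin(2^(3/4)*z/2) + C4*cos(2^(3/4)*z/2)


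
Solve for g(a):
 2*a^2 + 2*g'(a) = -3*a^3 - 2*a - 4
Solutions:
 g(a) = C1 - 3*a^4/8 - a^3/3 - a^2/2 - 2*a


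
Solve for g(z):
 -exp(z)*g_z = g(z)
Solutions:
 g(z) = C1*exp(exp(-z))


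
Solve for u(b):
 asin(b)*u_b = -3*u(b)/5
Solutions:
 u(b) = C1*exp(-3*Integral(1/asin(b), b)/5)


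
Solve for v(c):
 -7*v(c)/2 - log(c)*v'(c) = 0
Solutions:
 v(c) = C1*exp(-7*li(c)/2)


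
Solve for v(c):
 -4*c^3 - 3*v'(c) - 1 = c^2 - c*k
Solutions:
 v(c) = C1 - c^4/3 - c^3/9 + c^2*k/6 - c/3


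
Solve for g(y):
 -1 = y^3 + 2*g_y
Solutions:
 g(y) = C1 - y^4/8 - y/2


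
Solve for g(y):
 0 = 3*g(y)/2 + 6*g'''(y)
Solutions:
 g(y) = C3*exp(-2^(1/3)*y/2) + (C1*sin(2^(1/3)*sqrt(3)*y/4) + C2*cos(2^(1/3)*sqrt(3)*y/4))*exp(2^(1/3)*y/4)


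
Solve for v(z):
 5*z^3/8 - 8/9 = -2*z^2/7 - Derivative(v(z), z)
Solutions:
 v(z) = C1 - 5*z^4/32 - 2*z^3/21 + 8*z/9


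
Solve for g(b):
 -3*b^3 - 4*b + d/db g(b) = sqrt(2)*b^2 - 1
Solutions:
 g(b) = C1 + 3*b^4/4 + sqrt(2)*b^3/3 + 2*b^2 - b


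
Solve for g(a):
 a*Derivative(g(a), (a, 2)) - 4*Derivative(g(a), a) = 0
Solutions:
 g(a) = C1 + C2*a^5


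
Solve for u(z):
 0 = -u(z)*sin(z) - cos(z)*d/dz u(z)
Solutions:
 u(z) = C1*cos(z)


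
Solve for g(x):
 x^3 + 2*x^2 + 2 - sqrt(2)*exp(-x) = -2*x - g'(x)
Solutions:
 g(x) = C1 - x^4/4 - 2*x^3/3 - x^2 - 2*x - sqrt(2)*exp(-x)


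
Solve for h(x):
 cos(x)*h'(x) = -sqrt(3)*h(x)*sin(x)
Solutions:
 h(x) = C1*cos(x)^(sqrt(3))


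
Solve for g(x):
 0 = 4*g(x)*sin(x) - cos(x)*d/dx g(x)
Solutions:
 g(x) = C1/cos(x)^4


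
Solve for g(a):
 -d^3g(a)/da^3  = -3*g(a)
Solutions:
 g(a) = C3*exp(3^(1/3)*a) + (C1*sin(3^(5/6)*a/2) + C2*cos(3^(5/6)*a/2))*exp(-3^(1/3)*a/2)


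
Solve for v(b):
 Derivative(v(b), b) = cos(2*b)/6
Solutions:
 v(b) = C1 + sin(2*b)/12


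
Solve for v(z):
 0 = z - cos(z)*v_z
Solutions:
 v(z) = C1 + Integral(z/cos(z), z)


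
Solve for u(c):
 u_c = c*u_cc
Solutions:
 u(c) = C1 + C2*c^2


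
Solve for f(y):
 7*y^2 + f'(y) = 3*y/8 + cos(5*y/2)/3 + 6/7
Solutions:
 f(y) = C1 - 7*y^3/3 + 3*y^2/16 + 6*y/7 + 2*sin(5*y/2)/15


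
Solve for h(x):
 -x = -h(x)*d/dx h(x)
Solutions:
 h(x) = -sqrt(C1 + x^2)
 h(x) = sqrt(C1 + x^2)


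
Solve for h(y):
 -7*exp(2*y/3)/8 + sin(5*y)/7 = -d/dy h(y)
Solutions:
 h(y) = C1 + 21*exp(2*y/3)/16 + cos(5*y)/35


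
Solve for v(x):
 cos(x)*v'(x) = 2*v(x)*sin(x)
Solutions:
 v(x) = C1/cos(x)^2


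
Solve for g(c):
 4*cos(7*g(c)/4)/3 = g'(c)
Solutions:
 -4*c/3 - 2*log(sin(7*g(c)/4) - 1)/7 + 2*log(sin(7*g(c)/4) + 1)/7 = C1


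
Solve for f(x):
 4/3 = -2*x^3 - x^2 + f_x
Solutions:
 f(x) = C1 + x^4/2 + x^3/3 + 4*x/3


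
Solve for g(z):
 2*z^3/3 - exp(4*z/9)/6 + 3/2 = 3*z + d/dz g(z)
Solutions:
 g(z) = C1 + z^4/6 - 3*z^2/2 + 3*z/2 - 3*exp(4*z/9)/8


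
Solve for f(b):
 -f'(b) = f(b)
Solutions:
 f(b) = C1*exp(-b)


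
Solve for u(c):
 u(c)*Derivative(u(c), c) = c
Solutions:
 u(c) = -sqrt(C1 + c^2)
 u(c) = sqrt(C1 + c^2)


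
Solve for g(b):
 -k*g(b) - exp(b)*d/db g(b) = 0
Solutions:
 g(b) = C1*exp(k*exp(-b))


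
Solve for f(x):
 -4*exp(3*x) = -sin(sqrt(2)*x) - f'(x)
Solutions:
 f(x) = C1 + 4*exp(3*x)/3 + sqrt(2)*cos(sqrt(2)*x)/2


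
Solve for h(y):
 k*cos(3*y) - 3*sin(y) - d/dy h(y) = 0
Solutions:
 h(y) = C1 + k*sin(3*y)/3 + 3*cos(y)


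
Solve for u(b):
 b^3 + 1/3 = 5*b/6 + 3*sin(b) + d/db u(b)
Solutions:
 u(b) = C1 + b^4/4 - 5*b^2/12 + b/3 + 3*cos(b)


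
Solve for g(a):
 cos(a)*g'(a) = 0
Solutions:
 g(a) = C1


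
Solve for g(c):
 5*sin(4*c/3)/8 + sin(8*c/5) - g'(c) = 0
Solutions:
 g(c) = C1 - 15*cos(4*c/3)/32 - 5*cos(8*c/5)/8


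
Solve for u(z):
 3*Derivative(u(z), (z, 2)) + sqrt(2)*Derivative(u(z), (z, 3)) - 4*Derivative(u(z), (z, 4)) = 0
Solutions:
 u(z) = C1 + C2*z + C3*exp(-sqrt(2)*z/2) + C4*exp(3*sqrt(2)*z/4)


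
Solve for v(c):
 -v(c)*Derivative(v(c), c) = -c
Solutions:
 v(c) = -sqrt(C1 + c^2)
 v(c) = sqrt(C1 + c^2)


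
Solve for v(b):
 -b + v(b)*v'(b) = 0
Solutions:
 v(b) = -sqrt(C1 + b^2)
 v(b) = sqrt(C1 + b^2)


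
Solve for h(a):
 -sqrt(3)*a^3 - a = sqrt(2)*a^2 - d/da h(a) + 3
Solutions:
 h(a) = C1 + sqrt(3)*a^4/4 + sqrt(2)*a^3/3 + a^2/2 + 3*a


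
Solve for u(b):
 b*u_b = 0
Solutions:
 u(b) = C1


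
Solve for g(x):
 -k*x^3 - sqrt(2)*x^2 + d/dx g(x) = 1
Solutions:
 g(x) = C1 + k*x^4/4 + sqrt(2)*x^3/3 + x


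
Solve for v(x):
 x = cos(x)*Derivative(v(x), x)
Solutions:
 v(x) = C1 + Integral(x/cos(x), x)


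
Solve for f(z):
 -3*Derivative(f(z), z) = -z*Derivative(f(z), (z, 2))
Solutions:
 f(z) = C1 + C2*z^4


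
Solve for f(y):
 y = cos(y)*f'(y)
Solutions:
 f(y) = C1 + Integral(y/cos(y), y)


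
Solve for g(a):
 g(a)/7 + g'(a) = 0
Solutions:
 g(a) = C1*exp(-a/7)


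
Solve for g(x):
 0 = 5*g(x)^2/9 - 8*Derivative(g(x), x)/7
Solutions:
 g(x) = -72/(C1 + 35*x)


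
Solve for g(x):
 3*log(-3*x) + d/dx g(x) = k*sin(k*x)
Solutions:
 g(x) = C1 + k*Piecewise((-cos(k*x)/k, Ne(k, 0)), (0, True)) - 3*x*log(-x) - 3*x*log(3) + 3*x


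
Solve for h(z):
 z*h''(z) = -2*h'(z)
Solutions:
 h(z) = C1 + C2/z


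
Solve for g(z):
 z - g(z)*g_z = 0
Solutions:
 g(z) = -sqrt(C1 + z^2)
 g(z) = sqrt(C1 + z^2)


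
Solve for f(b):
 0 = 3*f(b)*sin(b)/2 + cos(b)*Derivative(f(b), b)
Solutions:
 f(b) = C1*cos(b)^(3/2)


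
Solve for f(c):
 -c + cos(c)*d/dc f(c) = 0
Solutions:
 f(c) = C1 + Integral(c/cos(c), c)


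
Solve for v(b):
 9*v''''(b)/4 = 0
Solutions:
 v(b) = C1 + C2*b + C3*b^2 + C4*b^3


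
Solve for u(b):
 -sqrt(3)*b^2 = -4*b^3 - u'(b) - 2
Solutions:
 u(b) = C1 - b^4 + sqrt(3)*b^3/3 - 2*b


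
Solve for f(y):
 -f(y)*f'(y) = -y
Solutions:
 f(y) = -sqrt(C1 + y^2)
 f(y) = sqrt(C1 + y^2)


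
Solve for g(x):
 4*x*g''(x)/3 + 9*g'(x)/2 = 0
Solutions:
 g(x) = C1 + C2/x^(19/8)


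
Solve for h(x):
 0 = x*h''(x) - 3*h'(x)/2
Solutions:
 h(x) = C1 + C2*x^(5/2)


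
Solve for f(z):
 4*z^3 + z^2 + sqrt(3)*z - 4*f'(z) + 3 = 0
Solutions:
 f(z) = C1 + z^4/4 + z^3/12 + sqrt(3)*z^2/8 + 3*z/4


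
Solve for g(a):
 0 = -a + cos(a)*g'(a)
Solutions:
 g(a) = C1 + Integral(a/cos(a), a)


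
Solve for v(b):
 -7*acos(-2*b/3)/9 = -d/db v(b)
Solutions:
 v(b) = C1 + 7*b*acos(-2*b/3)/9 + 7*sqrt(9 - 4*b^2)/18


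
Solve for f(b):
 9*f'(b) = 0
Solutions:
 f(b) = C1


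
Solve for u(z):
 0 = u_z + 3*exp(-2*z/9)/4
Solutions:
 u(z) = C1 + 27*exp(-2*z/9)/8


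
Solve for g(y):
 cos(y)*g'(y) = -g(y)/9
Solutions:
 g(y) = C1*(sin(y) - 1)^(1/18)/(sin(y) + 1)^(1/18)


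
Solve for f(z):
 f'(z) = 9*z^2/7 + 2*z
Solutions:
 f(z) = C1 + 3*z^3/7 + z^2


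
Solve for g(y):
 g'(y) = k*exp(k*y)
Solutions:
 g(y) = C1 + exp(k*y)


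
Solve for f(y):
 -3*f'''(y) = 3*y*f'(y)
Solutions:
 f(y) = C1 + Integral(C2*airyai(-y) + C3*airybi(-y), y)


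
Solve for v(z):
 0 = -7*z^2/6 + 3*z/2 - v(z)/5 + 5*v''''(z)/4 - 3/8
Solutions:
 v(z) = C1*exp(-sqrt(10)*z/5) + C2*exp(sqrt(10)*z/5) + C3*sin(sqrt(10)*z/5) + C4*cos(sqrt(10)*z/5) - 35*z^2/6 + 15*z/2 - 15/8


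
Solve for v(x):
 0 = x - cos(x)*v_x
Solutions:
 v(x) = C1 + Integral(x/cos(x), x)


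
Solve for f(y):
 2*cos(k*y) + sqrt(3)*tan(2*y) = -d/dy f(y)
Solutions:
 f(y) = C1 - 2*Piecewise((sin(k*y)/k, Ne(k, 0)), (y, True)) + sqrt(3)*log(cos(2*y))/2


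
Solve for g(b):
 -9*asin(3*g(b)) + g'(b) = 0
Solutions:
 Integral(1/asin(3*_y), (_y, g(b))) = C1 + 9*b


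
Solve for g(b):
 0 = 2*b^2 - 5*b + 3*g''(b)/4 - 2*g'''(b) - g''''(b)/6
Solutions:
 g(b) = C1 + C2*b + C3*exp(3*b*(-2 + 3*sqrt(2)/2)) + C4*exp(-3*b*(2 + 3*sqrt(2)/2)) - 2*b^4/9 - 34*b^3/27 - 32*b^2/3


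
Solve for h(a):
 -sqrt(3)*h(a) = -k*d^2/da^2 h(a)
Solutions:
 h(a) = C1*exp(-3^(1/4)*a*sqrt(1/k)) + C2*exp(3^(1/4)*a*sqrt(1/k))


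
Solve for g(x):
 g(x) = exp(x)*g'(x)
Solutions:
 g(x) = C1*exp(-exp(-x))


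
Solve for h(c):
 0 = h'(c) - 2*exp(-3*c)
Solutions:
 h(c) = C1 - 2*exp(-3*c)/3


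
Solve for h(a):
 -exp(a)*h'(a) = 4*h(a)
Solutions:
 h(a) = C1*exp(4*exp(-a))


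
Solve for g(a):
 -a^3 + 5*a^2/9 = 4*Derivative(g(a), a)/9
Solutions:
 g(a) = C1 - 9*a^4/16 + 5*a^3/12


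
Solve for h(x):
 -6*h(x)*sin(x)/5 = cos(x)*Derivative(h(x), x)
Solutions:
 h(x) = C1*cos(x)^(6/5)


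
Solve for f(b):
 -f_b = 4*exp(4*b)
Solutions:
 f(b) = C1 - exp(4*b)


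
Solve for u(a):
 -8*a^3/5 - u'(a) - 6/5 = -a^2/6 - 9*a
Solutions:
 u(a) = C1 - 2*a^4/5 + a^3/18 + 9*a^2/2 - 6*a/5


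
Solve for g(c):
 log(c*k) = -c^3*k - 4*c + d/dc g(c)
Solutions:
 g(c) = C1 + c^4*k/4 + 2*c^2 + c*log(c*k) - c


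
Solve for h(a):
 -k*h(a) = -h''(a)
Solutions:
 h(a) = C1*exp(-a*sqrt(k)) + C2*exp(a*sqrt(k))


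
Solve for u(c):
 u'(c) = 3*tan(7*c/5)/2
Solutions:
 u(c) = C1 - 15*log(cos(7*c/5))/14


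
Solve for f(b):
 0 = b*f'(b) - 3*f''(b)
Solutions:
 f(b) = C1 + C2*erfi(sqrt(6)*b/6)


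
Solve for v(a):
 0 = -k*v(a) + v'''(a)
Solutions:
 v(a) = C1*exp(a*k^(1/3)) + C2*exp(a*k^(1/3)*(-1 + sqrt(3)*I)/2) + C3*exp(-a*k^(1/3)*(1 + sqrt(3)*I)/2)


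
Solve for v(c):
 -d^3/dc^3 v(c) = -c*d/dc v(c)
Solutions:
 v(c) = C1 + Integral(C2*airyai(c) + C3*airybi(c), c)


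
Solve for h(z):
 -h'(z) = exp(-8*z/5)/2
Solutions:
 h(z) = C1 + 5*exp(-8*z/5)/16


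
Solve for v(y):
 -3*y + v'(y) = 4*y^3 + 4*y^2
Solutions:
 v(y) = C1 + y^4 + 4*y^3/3 + 3*y^2/2


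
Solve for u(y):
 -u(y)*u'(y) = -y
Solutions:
 u(y) = -sqrt(C1 + y^2)
 u(y) = sqrt(C1 + y^2)


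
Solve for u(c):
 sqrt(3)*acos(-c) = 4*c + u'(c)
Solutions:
 u(c) = C1 - 2*c^2 + sqrt(3)*(c*acos(-c) + sqrt(1 - c^2))


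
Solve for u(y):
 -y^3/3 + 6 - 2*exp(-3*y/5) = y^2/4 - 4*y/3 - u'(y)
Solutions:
 u(y) = C1 + y^4/12 + y^3/12 - 2*y^2/3 - 6*y - 10*exp(-3*y/5)/3


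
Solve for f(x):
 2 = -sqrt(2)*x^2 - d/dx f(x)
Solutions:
 f(x) = C1 - sqrt(2)*x^3/3 - 2*x


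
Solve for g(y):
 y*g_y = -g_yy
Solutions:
 g(y) = C1 + C2*erf(sqrt(2)*y/2)


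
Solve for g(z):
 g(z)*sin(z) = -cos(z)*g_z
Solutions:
 g(z) = C1*cos(z)


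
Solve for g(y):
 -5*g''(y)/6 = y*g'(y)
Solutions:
 g(y) = C1 + C2*erf(sqrt(15)*y/5)


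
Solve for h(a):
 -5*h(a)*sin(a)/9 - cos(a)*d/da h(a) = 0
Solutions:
 h(a) = C1*cos(a)^(5/9)


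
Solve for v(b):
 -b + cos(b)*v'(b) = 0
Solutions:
 v(b) = C1 + Integral(b/cos(b), b)


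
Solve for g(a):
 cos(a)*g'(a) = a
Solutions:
 g(a) = C1 + Integral(a/cos(a), a)


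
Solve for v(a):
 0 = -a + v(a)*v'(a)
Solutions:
 v(a) = -sqrt(C1 + a^2)
 v(a) = sqrt(C1 + a^2)


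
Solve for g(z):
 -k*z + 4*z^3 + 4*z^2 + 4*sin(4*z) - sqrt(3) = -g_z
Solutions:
 g(z) = C1 + k*z^2/2 - z^4 - 4*z^3/3 + sqrt(3)*z + cos(4*z)


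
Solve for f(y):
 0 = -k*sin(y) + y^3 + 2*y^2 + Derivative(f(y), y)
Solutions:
 f(y) = C1 - k*cos(y) - y^4/4 - 2*y^3/3


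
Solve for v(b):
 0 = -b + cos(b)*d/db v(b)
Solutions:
 v(b) = C1 + Integral(b/cos(b), b)


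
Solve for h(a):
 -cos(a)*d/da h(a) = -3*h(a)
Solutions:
 h(a) = C1*(sin(a) + 1)^(3/2)/(sin(a) - 1)^(3/2)


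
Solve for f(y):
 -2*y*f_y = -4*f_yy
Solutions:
 f(y) = C1 + C2*erfi(y/2)


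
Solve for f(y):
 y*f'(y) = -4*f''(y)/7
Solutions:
 f(y) = C1 + C2*erf(sqrt(14)*y/4)


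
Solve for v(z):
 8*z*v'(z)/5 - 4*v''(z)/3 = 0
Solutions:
 v(z) = C1 + C2*erfi(sqrt(15)*z/5)


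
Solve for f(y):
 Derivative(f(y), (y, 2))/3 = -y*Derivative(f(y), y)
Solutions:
 f(y) = C1 + C2*erf(sqrt(6)*y/2)


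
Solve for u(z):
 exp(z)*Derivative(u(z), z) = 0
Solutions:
 u(z) = C1


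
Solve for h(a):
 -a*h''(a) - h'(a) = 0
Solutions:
 h(a) = C1 + C2*log(a)


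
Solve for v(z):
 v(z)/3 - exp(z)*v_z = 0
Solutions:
 v(z) = C1*exp(-exp(-z)/3)


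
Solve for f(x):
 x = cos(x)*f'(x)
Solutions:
 f(x) = C1 + Integral(x/cos(x), x)


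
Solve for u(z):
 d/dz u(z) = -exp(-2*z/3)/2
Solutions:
 u(z) = C1 + 3*exp(-2*z/3)/4


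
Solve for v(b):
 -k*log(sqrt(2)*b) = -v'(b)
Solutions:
 v(b) = C1 + b*k*log(b) - b*k + b*k*log(2)/2


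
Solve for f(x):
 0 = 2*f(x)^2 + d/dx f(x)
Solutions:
 f(x) = 1/(C1 + 2*x)


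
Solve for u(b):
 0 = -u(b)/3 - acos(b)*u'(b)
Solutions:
 u(b) = C1*exp(-Integral(1/acos(b), b)/3)


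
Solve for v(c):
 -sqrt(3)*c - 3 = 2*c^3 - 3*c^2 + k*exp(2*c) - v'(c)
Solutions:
 v(c) = C1 + c^4/2 - c^3 + sqrt(3)*c^2/2 + 3*c + k*exp(2*c)/2


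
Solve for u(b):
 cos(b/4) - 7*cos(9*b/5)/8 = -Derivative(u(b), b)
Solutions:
 u(b) = C1 - 4*sin(b/4) + 35*sin(9*b/5)/72


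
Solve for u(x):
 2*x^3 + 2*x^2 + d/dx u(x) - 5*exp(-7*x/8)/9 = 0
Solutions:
 u(x) = C1 - x^4/2 - 2*x^3/3 - 40*exp(-7*x/8)/63


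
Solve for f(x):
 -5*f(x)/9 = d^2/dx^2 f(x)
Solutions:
 f(x) = C1*sin(sqrt(5)*x/3) + C2*cos(sqrt(5)*x/3)


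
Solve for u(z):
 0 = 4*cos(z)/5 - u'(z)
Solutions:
 u(z) = C1 + 4*sin(z)/5


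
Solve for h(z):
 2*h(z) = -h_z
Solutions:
 h(z) = C1*exp(-2*z)


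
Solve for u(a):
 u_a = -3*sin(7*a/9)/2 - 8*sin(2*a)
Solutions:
 u(a) = C1 + 27*cos(7*a/9)/14 + 4*cos(2*a)


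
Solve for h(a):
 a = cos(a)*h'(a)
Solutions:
 h(a) = C1 + Integral(a/cos(a), a)


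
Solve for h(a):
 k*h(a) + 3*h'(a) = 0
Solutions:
 h(a) = C1*exp(-a*k/3)


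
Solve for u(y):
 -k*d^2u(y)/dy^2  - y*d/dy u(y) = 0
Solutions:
 u(y) = C1 + C2*sqrt(k)*erf(sqrt(2)*y*sqrt(1/k)/2)


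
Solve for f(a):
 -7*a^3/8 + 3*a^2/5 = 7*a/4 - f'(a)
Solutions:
 f(a) = C1 + 7*a^4/32 - a^3/5 + 7*a^2/8


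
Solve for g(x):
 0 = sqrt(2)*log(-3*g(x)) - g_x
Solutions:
 -sqrt(2)*Integral(1/(log(-_y) + log(3)), (_y, g(x)))/2 = C1 - x


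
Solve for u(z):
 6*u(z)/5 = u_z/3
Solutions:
 u(z) = C1*exp(18*z/5)


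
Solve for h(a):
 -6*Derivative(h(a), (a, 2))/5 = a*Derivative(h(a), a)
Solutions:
 h(a) = C1 + C2*erf(sqrt(15)*a/6)


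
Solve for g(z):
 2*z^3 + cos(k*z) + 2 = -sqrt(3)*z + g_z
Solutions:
 g(z) = C1 + z^4/2 + sqrt(3)*z^2/2 + 2*z + sin(k*z)/k


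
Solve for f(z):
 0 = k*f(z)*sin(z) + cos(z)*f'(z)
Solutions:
 f(z) = C1*exp(k*log(cos(z)))


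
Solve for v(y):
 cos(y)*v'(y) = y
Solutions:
 v(y) = C1 + Integral(y/cos(y), y)


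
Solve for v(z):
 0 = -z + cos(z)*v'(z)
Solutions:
 v(z) = C1 + Integral(z/cos(z), z)


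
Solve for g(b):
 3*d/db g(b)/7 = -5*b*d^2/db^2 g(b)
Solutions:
 g(b) = C1 + C2*b^(32/35)


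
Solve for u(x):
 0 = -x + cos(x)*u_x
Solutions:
 u(x) = C1 + Integral(x/cos(x), x)


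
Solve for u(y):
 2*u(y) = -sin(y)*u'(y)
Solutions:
 u(y) = C1*(cos(y) + 1)/(cos(y) - 1)


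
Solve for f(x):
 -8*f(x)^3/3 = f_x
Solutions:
 f(x) = -sqrt(6)*sqrt(-1/(C1 - 8*x))/2
 f(x) = sqrt(6)*sqrt(-1/(C1 - 8*x))/2


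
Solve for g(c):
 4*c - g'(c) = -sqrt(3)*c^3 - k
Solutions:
 g(c) = C1 + sqrt(3)*c^4/4 + 2*c^2 + c*k


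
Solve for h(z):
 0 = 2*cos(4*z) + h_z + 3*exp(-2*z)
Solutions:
 h(z) = C1 - sin(4*z)/2 + 3*exp(-2*z)/2


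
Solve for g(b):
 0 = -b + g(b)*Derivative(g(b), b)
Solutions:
 g(b) = -sqrt(C1 + b^2)
 g(b) = sqrt(C1 + b^2)


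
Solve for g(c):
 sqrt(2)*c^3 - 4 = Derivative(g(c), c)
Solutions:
 g(c) = C1 + sqrt(2)*c^4/4 - 4*c


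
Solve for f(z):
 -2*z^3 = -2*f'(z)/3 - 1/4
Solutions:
 f(z) = C1 + 3*z^4/4 - 3*z/8


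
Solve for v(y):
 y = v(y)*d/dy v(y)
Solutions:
 v(y) = -sqrt(C1 + y^2)
 v(y) = sqrt(C1 + y^2)


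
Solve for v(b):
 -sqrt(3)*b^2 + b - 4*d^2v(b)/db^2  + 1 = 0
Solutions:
 v(b) = C1 + C2*b - sqrt(3)*b^4/48 + b^3/24 + b^2/8


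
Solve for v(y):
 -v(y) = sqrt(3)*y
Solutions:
 v(y) = -sqrt(3)*y


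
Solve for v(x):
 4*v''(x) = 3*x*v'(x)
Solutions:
 v(x) = C1 + C2*erfi(sqrt(6)*x/4)


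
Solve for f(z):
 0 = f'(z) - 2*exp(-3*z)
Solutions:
 f(z) = C1 - 2*exp(-3*z)/3


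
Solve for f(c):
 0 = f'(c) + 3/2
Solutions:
 f(c) = C1 - 3*c/2


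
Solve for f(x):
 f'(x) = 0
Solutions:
 f(x) = C1


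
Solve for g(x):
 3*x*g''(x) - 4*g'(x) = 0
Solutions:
 g(x) = C1 + C2*x^(7/3)


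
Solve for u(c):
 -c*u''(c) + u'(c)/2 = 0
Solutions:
 u(c) = C1 + C2*c^(3/2)


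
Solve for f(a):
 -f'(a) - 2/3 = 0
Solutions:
 f(a) = C1 - 2*a/3


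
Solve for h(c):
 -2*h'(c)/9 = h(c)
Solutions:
 h(c) = C1*exp(-9*c/2)


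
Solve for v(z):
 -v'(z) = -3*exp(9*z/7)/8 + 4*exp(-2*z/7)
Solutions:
 v(z) = C1 + 7*exp(9*z/7)/24 + 14*exp(-2*z/7)


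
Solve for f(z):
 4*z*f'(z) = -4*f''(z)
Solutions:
 f(z) = C1 + C2*erf(sqrt(2)*z/2)


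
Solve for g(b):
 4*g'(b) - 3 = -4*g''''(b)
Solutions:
 g(b) = C1 + C4*exp(-b) + 3*b/4 + (C2*sin(sqrt(3)*b/2) + C3*cos(sqrt(3)*b/2))*exp(b/2)


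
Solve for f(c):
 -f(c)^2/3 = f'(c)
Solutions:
 f(c) = 3/(C1 + c)


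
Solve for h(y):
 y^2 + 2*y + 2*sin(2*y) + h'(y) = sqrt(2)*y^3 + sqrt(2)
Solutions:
 h(y) = C1 + sqrt(2)*y^4/4 - y^3/3 - y^2 + sqrt(2)*y + cos(2*y)


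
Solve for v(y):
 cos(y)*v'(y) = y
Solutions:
 v(y) = C1 + Integral(y/cos(y), y)


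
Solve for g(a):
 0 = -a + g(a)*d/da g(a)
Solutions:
 g(a) = -sqrt(C1 + a^2)
 g(a) = sqrt(C1 + a^2)


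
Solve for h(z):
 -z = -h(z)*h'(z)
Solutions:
 h(z) = -sqrt(C1 + z^2)
 h(z) = sqrt(C1 + z^2)


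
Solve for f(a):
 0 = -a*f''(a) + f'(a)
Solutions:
 f(a) = C1 + C2*a^2


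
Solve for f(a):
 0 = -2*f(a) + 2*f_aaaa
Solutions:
 f(a) = C1*exp(-a) + C2*exp(a) + C3*sin(a) + C4*cos(a)
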